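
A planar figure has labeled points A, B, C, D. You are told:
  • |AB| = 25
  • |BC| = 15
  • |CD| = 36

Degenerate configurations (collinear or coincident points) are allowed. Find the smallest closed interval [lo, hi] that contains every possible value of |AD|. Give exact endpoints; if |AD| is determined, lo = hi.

|AB| ∈ {25}
|BC| ∈ {15}
|CD| ∈ {36}
|AC| ∈ [10, 40]
|BD| ∈ [21, 51]
|AD| ∈ [0, 76]

|AD| ∈ [0, 76]  (≈ [0.0000, 76.0000])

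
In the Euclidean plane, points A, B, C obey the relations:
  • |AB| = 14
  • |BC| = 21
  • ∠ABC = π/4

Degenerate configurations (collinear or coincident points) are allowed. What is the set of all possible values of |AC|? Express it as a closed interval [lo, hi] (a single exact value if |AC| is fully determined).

|AB| ∈ {14}
|BC| ∈ {21}
|AC| ∈ {7·√(13 - 6·√(2))}

|AC| = 7·√(13 - 6·√(2))  (≈ 14.8735)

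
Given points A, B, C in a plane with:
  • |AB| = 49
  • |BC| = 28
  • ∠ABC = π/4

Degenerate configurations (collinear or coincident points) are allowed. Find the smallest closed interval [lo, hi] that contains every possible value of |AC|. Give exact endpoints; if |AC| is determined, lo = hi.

|AC| = 7·√(65 - 28·√(2))  (≈ 35.2803)

|AB| ∈ {49}
|BC| ∈ {28}
|AC| ∈ {7·√(65 - 28·√(2))}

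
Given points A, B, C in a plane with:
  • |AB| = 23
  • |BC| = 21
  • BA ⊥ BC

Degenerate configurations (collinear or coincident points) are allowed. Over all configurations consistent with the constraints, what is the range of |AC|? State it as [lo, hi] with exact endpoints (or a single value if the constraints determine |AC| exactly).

|AB| ∈ {23}
|BC| ∈ {21}
|AC| ∈ {√(970)}

|AC| = √(970)  (≈ 31.1448)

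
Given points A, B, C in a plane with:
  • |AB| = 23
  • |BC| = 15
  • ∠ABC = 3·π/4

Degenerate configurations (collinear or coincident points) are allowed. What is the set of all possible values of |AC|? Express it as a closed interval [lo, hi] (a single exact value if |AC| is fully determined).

|AC| = √(345·√(2) + 754)  (≈ 35.2407)

|AB| ∈ {23}
|BC| ∈ {15}
|AC| ∈ {√(345·√(2) + 754)}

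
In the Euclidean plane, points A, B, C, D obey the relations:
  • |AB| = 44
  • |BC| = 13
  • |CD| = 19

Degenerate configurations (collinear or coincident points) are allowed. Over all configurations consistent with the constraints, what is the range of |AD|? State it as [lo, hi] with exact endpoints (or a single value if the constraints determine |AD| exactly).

|AB| ∈ {44}
|BC| ∈ {13}
|CD| ∈ {19}
|AC| ∈ [31, 57]
|BD| ∈ [6, 32]
|AD| ∈ [12, 76]

|AD| ∈ [12, 76]  (≈ [12.0000, 76.0000])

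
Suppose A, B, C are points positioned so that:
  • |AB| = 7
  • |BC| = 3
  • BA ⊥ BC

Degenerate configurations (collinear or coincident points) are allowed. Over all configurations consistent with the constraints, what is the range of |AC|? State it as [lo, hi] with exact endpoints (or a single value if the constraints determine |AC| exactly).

|AC| = √(58)  (≈ 7.6158)

|AB| ∈ {7}
|BC| ∈ {3}
|AC| ∈ {√(58)}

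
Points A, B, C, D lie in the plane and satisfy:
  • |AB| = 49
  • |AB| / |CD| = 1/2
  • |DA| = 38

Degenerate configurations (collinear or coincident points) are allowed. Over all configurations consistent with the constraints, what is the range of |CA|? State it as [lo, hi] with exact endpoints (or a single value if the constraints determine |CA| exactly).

|AB| ∈ {49}
|AD| ∈ {38}
|CD| ∈ {98}
|BD| ∈ [11, 87]
|AC| ∈ [60, 136]
|BC| ∈ [11, 185]

|CA| ∈ [60, 136]  (≈ [60.0000, 136.0000])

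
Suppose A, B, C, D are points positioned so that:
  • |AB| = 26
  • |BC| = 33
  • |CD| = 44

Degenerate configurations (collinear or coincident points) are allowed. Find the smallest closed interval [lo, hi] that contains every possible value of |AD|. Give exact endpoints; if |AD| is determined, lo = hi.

|AB| ∈ {26}
|BC| ∈ {33}
|CD| ∈ {44}
|AC| ∈ [7, 59]
|BD| ∈ [11, 77]
|AD| ∈ [0, 103]

|AD| ∈ [0, 103]  (≈ [0.0000, 103.0000])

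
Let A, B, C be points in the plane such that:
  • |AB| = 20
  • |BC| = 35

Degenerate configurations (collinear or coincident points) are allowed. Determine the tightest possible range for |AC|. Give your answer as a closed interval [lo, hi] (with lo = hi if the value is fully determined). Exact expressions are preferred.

|AB| ∈ {20}
|BC| ∈ {35}
|AC| ∈ [15, 55]

|AC| ∈ [15, 55]  (≈ [15.0000, 55.0000])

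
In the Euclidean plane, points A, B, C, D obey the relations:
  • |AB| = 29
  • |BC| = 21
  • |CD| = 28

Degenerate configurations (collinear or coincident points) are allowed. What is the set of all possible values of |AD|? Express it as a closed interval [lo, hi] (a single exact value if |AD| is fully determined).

|AB| ∈ {29}
|BC| ∈ {21}
|CD| ∈ {28}
|AC| ∈ [8, 50]
|BD| ∈ [7, 49]
|AD| ∈ [0, 78]

|AD| ∈ [0, 78]  (≈ [0.0000, 78.0000])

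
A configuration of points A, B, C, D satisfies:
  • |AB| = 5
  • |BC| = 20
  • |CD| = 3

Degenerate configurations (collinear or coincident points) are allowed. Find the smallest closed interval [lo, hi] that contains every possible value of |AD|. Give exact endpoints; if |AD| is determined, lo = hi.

|AD| ∈ [12, 28]  (≈ [12.0000, 28.0000])

|AB| ∈ {5}
|BC| ∈ {20}
|CD| ∈ {3}
|AC| ∈ [15, 25]
|BD| ∈ [17, 23]
|AD| ∈ [12, 28]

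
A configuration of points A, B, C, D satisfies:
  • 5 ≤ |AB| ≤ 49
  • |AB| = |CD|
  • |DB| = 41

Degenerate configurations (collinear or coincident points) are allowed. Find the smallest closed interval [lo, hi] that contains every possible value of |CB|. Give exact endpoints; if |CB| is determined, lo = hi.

|CB| ∈ [0, 90]  (≈ [0.0000, 90.0000])

|AB| ∈ [5, 49]
|BD| ∈ {41}
|CD| ∈ [5, 49]
|AD| ∈ [0, 90]
|BC| ∈ [0, 90]
|AC| ∈ [0, 139]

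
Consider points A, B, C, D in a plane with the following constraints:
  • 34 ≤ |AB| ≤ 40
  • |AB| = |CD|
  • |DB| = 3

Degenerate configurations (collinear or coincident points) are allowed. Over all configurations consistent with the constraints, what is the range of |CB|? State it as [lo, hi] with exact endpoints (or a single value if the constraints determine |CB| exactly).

|AB| ∈ [34, 40]
|BD| ∈ {3}
|CD| ∈ [34, 40]
|AD| ∈ [31, 43]
|BC| ∈ [31, 43]
|AC| ∈ [0, 83]

|CB| ∈ [31, 43]  (≈ [31.0000, 43.0000])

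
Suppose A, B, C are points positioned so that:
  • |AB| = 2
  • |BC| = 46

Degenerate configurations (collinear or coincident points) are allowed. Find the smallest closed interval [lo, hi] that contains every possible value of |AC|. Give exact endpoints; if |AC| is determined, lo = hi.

|AC| ∈ [44, 48]  (≈ [44.0000, 48.0000])

|AB| ∈ {2}
|BC| ∈ {46}
|AC| ∈ [44, 48]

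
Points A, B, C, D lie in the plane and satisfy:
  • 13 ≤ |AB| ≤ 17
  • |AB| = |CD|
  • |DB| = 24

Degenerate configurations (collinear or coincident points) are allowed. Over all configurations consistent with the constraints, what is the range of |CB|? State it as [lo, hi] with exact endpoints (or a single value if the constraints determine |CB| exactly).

|CB| ∈ [7, 41]  (≈ [7.0000, 41.0000])

|AB| ∈ [13, 17]
|BD| ∈ {24}
|CD| ∈ [13, 17]
|AD| ∈ [7, 41]
|BC| ∈ [7, 41]
|AC| ∈ [0, 58]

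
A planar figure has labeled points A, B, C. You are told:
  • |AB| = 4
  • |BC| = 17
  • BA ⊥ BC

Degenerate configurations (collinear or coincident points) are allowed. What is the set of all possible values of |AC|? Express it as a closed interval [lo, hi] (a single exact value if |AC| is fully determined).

|AC| = √(305)  (≈ 17.4642)

|AB| ∈ {4}
|BC| ∈ {17}
|AC| ∈ {√(305)}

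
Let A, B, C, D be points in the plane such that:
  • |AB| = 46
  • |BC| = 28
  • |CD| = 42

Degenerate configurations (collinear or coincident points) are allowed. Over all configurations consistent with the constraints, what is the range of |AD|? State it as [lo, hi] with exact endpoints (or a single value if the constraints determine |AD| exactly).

|AD| ∈ [0, 116]  (≈ [0.0000, 116.0000])

|AB| ∈ {46}
|BC| ∈ {28}
|CD| ∈ {42}
|AC| ∈ [18, 74]
|BD| ∈ [14, 70]
|AD| ∈ [0, 116]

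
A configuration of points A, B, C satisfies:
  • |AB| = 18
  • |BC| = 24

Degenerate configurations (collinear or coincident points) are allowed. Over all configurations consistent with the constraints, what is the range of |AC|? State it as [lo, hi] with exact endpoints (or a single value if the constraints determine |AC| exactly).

|AB| ∈ {18}
|BC| ∈ {24}
|AC| ∈ [6, 42]

|AC| ∈ [6, 42]  (≈ [6.0000, 42.0000])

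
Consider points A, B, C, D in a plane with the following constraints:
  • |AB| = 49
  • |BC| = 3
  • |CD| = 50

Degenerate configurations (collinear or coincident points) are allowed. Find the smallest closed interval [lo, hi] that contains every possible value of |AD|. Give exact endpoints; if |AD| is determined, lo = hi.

|AD| ∈ [0, 102]  (≈ [0.0000, 102.0000])

|AB| ∈ {49}
|BC| ∈ {3}
|CD| ∈ {50}
|AC| ∈ [46, 52]
|BD| ∈ [47, 53]
|AD| ∈ [0, 102]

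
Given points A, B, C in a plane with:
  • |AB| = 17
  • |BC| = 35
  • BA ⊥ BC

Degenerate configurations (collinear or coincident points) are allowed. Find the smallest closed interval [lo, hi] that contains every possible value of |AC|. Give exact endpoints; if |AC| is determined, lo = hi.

|AC| = √(1514)  (≈ 38.9102)

|AB| ∈ {17}
|BC| ∈ {35}
|AC| ∈ {√(1514)}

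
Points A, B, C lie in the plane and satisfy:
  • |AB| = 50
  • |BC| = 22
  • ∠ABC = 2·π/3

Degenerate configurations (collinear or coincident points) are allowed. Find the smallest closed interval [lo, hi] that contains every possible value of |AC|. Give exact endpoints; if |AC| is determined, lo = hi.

|AC| = 2·√(1021)  (≈ 63.9062)

|AB| ∈ {50}
|BC| ∈ {22}
|AC| ∈ {2·√(1021)}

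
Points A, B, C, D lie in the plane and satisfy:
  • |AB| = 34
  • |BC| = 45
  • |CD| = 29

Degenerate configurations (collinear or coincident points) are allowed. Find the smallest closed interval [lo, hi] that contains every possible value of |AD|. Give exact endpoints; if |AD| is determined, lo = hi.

|AD| ∈ [0, 108]  (≈ [0.0000, 108.0000])

|AB| ∈ {34}
|BC| ∈ {45}
|CD| ∈ {29}
|AC| ∈ [11, 79]
|BD| ∈ [16, 74]
|AD| ∈ [0, 108]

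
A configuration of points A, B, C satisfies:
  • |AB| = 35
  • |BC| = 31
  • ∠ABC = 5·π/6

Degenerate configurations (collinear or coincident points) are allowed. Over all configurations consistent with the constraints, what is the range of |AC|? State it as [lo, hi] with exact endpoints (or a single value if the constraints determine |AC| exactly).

|AB| ∈ {35}
|BC| ∈ {31}
|AC| ∈ {√(1085·√(3) + 2186)}

|AC| = √(1085·√(3) + 2186)  (≈ 63.7595)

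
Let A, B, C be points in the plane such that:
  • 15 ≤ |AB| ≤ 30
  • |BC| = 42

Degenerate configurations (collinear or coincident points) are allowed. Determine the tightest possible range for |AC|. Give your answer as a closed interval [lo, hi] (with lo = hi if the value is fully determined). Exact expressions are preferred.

|AB| ∈ [15, 30]
|BC| ∈ {42}
|AC| ∈ [12, 72]

|AC| ∈ [12, 72]  (≈ [12.0000, 72.0000])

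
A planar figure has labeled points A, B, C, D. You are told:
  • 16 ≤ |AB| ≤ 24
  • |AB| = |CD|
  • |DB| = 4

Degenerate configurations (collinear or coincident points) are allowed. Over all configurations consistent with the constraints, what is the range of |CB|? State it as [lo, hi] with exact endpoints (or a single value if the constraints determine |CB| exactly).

|CB| ∈ [12, 28]  (≈ [12.0000, 28.0000])

|AB| ∈ [16, 24]
|BD| ∈ {4}
|CD| ∈ [16, 24]
|AD| ∈ [12, 28]
|BC| ∈ [12, 28]
|AC| ∈ [0, 52]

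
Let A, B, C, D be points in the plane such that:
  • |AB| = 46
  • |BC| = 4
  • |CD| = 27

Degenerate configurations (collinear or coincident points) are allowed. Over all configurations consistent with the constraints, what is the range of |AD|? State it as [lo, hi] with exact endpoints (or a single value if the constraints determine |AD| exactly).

|AB| ∈ {46}
|BC| ∈ {4}
|CD| ∈ {27}
|AC| ∈ [42, 50]
|BD| ∈ [23, 31]
|AD| ∈ [15, 77]

|AD| ∈ [15, 77]  (≈ [15.0000, 77.0000])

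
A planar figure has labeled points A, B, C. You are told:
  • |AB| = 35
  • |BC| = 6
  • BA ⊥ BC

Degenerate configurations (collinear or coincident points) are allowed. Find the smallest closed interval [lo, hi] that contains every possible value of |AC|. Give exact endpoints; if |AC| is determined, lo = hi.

|AB| ∈ {35}
|BC| ∈ {6}
|AC| ∈ {√(1261)}

|AC| = √(1261)  (≈ 35.5106)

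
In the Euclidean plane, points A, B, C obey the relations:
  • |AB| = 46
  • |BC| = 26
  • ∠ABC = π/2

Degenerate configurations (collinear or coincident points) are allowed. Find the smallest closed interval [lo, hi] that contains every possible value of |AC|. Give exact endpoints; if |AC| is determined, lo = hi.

|AC| = 2·√(698)  (≈ 52.8394)

|AB| ∈ {46}
|BC| ∈ {26}
|AC| ∈ {2·√(698)}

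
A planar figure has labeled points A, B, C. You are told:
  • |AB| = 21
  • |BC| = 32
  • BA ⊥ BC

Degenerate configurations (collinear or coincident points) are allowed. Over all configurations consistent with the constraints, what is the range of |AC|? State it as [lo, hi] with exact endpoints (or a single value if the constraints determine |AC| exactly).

|AC| = √(1465)  (≈ 38.2753)

|AB| ∈ {21}
|BC| ∈ {32}
|AC| ∈ {√(1465)}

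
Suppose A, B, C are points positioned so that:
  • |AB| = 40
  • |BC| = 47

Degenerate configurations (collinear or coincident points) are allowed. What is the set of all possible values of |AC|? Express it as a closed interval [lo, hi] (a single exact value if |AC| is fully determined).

|AC| ∈ [7, 87]  (≈ [7.0000, 87.0000])

|AB| ∈ {40}
|BC| ∈ {47}
|AC| ∈ [7, 87]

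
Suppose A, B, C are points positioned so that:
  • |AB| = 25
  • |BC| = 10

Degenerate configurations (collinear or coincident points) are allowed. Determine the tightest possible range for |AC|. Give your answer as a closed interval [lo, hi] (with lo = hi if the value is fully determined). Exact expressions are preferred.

|AB| ∈ {25}
|BC| ∈ {10}
|AC| ∈ [15, 35]

|AC| ∈ [15, 35]  (≈ [15.0000, 35.0000])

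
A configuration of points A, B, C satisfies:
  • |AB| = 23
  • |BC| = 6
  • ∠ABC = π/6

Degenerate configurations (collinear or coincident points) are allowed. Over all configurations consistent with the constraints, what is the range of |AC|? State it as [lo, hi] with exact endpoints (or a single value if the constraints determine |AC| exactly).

|AB| ∈ {23}
|BC| ∈ {6}
|AC| ∈ {√(565 - 138·√(3))}

|AC| = √(565 - 138·√(3))  (≈ 18.0548)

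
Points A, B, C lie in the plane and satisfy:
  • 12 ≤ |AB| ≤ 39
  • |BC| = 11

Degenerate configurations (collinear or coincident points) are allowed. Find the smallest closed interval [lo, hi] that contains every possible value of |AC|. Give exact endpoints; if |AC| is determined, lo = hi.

|AB| ∈ [12, 39]
|BC| ∈ {11}
|AC| ∈ [1, 50]

|AC| ∈ [1, 50]  (≈ [1.0000, 50.0000])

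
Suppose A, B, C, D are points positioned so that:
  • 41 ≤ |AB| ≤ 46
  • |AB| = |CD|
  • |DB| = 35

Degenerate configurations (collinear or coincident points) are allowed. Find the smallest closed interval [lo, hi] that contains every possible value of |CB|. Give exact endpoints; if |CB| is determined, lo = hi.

|AB| ∈ [41, 46]
|BD| ∈ {35}
|CD| ∈ [41, 46]
|AD| ∈ [6, 81]
|BC| ∈ [6, 81]
|AC| ∈ [0, 127]

|CB| ∈ [6, 81]  (≈ [6.0000, 81.0000])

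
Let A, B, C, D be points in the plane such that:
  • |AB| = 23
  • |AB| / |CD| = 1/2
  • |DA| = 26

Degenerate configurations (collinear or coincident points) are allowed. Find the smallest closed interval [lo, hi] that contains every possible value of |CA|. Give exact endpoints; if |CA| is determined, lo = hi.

|AB| ∈ {23}
|AD| ∈ {26}
|CD| ∈ {46}
|BD| ∈ [3, 49]
|AC| ∈ [20, 72]
|BC| ∈ [0, 95]

|CA| ∈ [20, 72]  (≈ [20.0000, 72.0000])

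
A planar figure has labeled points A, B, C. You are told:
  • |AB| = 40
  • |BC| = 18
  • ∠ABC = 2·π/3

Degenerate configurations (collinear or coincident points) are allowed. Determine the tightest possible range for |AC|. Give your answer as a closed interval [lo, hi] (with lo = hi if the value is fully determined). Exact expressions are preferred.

|AC| = 2·√(661)  (≈ 51.4198)

|AB| ∈ {40}
|BC| ∈ {18}
|AC| ∈ {2·√(661)}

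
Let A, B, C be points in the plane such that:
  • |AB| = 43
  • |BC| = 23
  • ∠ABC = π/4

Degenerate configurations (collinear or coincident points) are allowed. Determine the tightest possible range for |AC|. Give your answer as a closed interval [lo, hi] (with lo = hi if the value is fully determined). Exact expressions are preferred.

|AC| = √(2378 - 989·√(2))  (≈ 31.2945)

|AB| ∈ {43}
|BC| ∈ {23}
|AC| ∈ {√(2378 - 989·√(2))}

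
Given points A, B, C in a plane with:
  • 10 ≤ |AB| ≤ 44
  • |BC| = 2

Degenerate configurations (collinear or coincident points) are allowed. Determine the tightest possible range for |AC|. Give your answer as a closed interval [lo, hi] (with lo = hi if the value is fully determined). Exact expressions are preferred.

|AC| ∈ [8, 46]  (≈ [8.0000, 46.0000])

|AB| ∈ [10, 44]
|BC| ∈ {2}
|AC| ∈ [8, 46]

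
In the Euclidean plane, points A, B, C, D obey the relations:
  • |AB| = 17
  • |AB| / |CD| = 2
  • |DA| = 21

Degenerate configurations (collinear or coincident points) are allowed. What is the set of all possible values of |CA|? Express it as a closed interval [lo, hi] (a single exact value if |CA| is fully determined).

|CA| ∈ [25/2, 59/2]  (≈ [12.5000, 29.5000])

|AB| ∈ {17}
|AD| ∈ {21}
|CD| ∈ {17/2}
|BD| ∈ [4, 38]
|AC| ∈ [25/2, 59/2]
|BC| ∈ [0, 93/2]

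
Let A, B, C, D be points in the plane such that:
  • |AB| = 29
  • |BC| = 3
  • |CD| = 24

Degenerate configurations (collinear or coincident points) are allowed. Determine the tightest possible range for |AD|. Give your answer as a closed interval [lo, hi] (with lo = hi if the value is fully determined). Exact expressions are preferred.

|AD| ∈ [2, 56]  (≈ [2.0000, 56.0000])

|AB| ∈ {29}
|BC| ∈ {3}
|CD| ∈ {24}
|AC| ∈ [26, 32]
|BD| ∈ [21, 27]
|AD| ∈ [2, 56]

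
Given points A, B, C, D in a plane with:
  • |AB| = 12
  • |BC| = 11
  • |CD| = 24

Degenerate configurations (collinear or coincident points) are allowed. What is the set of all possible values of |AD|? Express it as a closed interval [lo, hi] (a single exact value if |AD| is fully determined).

|AB| ∈ {12}
|BC| ∈ {11}
|CD| ∈ {24}
|AC| ∈ [1, 23]
|BD| ∈ [13, 35]
|AD| ∈ [1, 47]

|AD| ∈ [1, 47]  (≈ [1.0000, 47.0000])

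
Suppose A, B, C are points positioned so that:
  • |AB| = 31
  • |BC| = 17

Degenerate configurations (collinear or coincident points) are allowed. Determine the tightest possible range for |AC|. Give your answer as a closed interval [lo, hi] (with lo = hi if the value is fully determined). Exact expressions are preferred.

|AC| ∈ [14, 48]  (≈ [14.0000, 48.0000])

|AB| ∈ {31}
|BC| ∈ {17}
|AC| ∈ [14, 48]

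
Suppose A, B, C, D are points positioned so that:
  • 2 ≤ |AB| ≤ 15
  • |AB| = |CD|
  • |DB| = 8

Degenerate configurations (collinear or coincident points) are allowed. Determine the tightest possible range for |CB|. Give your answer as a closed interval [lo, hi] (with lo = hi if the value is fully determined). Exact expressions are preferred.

|AB| ∈ [2, 15]
|BD| ∈ {8}
|CD| ∈ [2, 15]
|AD| ∈ [0, 23]
|BC| ∈ [0, 23]
|AC| ∈ [0, 38]

|CB| ∈ [0, 23]  (≈ [0.0000, 23.0000])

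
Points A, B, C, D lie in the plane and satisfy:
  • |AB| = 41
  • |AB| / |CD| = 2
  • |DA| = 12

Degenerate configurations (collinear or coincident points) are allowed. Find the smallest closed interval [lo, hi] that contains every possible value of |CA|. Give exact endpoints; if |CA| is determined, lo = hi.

|CA| ∈ [17/2, 65/2]  (≈ [8.5000, 32.5000])

|AB| ∈ {41}
|AD| ∈ {12}
|CD| ∈ {41/2}
|BD| ∈ [29, 53]
|AC| ∈ [17/2, 65/2]
|BC| ∈ [17/2, 147/2]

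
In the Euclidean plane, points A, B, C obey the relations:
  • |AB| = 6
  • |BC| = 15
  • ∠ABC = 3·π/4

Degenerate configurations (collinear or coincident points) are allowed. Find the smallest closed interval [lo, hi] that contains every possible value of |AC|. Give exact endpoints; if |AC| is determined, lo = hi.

|AC| = 3·√(10·√(2) + 29)  (≈ 19.7048)

|AB| ∈ {6}
|BC| ∈ {15}
|AC| ∈ {3·√(10·√(2) + 29)}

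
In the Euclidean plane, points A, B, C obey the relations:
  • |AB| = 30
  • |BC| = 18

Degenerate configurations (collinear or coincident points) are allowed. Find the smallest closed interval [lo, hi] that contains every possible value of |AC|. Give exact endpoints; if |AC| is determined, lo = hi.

|AC| ∈ [12, 48]  (≈ [12.0000, 48.0000])

|AB| ∈ {30}
|BC| ∈ {18}
|AC| ∈ [12, 48]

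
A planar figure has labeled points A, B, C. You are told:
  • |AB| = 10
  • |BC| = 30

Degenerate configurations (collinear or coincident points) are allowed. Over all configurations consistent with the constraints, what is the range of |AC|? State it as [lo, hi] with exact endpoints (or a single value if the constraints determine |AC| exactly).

|AB| ∈ {10}
|BC| ∈ {30}
|AC| ∈ [20, 40]

|AC| ∈ [20, 40]  (≈ [20.0000, 40.0000])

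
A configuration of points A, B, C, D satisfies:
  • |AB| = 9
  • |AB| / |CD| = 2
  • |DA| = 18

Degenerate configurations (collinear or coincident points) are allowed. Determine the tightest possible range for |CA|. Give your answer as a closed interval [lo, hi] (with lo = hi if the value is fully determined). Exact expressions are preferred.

|AB| ∈ {9}
|AD| ∈ {18}
|CD| ∈ {9/2}
|BD| ∈ [9, 27]
|AC| ∈ [27/2, 45/2]
|BC| ∈ [9/2, 63/2]

|CA| ∈ [27/2, 45/2]  (≈ [13.5000, 22.5000])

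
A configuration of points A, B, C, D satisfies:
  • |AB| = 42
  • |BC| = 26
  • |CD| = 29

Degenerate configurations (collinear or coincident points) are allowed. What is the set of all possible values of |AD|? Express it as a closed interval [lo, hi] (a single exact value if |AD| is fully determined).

|AD| ∈ [0, 97]  (≈ [0.0000, 97.0000])

|AB| ∈ {42}
|BC| ∈ {26}
|CD| ∈ {29}
|AC| ∈ [16, 68]
|BD| ∈ [3, 55]
|AD| ∈ [0, 97]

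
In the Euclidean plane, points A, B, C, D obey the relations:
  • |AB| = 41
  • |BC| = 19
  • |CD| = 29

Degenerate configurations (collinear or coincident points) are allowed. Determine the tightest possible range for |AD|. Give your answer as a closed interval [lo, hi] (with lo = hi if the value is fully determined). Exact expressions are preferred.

|AB| ∈ {41}
|BC| ∈ {19}
|CD| ∈ {29}
|AC| ∈ [22, 60]
|BD| ∈ [10, 48]
|AD| ∈ [0, 89]

|AD| ∈ [0, 89]  (≈ [0.0000, 89.0000])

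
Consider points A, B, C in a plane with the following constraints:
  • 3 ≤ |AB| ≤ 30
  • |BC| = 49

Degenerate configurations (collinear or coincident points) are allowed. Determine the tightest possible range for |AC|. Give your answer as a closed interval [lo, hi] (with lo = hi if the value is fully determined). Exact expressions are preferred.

|AC| ∈ [19, 79]  (≈ [19.0000, 79.0000])

|AB| ∈ [3, 30]
|BC| ∈ {49}
|AC| ∈ [19, 79]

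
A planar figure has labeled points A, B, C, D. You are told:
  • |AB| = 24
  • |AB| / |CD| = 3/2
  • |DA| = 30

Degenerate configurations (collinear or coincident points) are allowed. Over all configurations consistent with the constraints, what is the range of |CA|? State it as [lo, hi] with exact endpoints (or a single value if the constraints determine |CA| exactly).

|AB| ∈ {24}
|AD| ∈ {30}
|CD| ∈ {16}
|BD| ∈ [6, 54]
|AC| ∈ [14, 46]
|BC| ∈ [0, 70]

|CA| ∈ [14, 46]  (≈ [14.0000, 46.0000])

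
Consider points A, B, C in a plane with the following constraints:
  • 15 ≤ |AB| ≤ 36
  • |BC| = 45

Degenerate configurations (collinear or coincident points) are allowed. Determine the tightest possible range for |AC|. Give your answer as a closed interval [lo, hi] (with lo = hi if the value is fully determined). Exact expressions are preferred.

|AC| ∈ [9, 81]  (≈ [9.0000, 81.0000])

|AB| ∈ [15, 36]
|BC| ∈ {45}
|AC| ∈ [9, 81]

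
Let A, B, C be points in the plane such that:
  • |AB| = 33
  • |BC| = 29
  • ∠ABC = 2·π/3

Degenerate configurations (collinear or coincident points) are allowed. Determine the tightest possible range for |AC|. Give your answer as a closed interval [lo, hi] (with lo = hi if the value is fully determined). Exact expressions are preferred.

|AC| = √(2887)  (≈ 53.7308)

|AB| ∈ {33}
|BC| ∈ {29}
|AC| ∈ {√(2887)}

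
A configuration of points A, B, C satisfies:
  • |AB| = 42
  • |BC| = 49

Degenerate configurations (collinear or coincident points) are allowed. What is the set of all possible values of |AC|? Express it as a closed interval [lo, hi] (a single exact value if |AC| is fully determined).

|AB| ∈ {42}
|BC| ∈ {49}
|AC| ∈ [7, 91]

|AC| ∈ [7, 91]  (≈ [7.0000, 91.0000])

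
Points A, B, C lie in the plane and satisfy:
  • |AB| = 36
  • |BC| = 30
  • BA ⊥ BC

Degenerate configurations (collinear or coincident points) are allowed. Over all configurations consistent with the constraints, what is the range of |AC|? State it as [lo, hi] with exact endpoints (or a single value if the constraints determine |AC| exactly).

|AB| ∈ {36}
|BC| ∈ {30}
|AC| ∈ {6·√(61)}

|AC| = 6·√(61)  (≈ 46.8615)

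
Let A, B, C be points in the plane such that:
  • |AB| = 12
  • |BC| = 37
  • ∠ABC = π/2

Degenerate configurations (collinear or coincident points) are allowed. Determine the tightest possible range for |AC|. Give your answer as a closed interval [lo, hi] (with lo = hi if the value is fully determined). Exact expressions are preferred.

|AB| ∈ {12}
|BC| ∈ {37}
|AC| ∈ {√(1513)}

|AC| = √(1513)  (≈ 38.8973)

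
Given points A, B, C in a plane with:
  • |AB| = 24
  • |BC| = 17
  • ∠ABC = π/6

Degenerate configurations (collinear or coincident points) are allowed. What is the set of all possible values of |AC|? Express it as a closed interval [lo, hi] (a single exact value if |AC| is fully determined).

|AB| ∈ {24}
|BC| ∈ {17}
|AC| ∈ {√(865 - 408·√(3))}

|AC| = √(865 - 408·√(3))  (≈ 12.5827)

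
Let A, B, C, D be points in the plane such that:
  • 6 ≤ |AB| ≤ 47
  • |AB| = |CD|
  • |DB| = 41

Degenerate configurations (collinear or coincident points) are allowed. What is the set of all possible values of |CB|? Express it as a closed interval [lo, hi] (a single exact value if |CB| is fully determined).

|AB| ∈ [6, 47]
|BD| ∈ {41}
|CD| ∈ [6, 47]
|AD| ∈ [0, 88]
|BC| ∈ [0, 88]
|AC| ∈ [0, 135]

|CB| ∈ [0, 88]  (≈ [0.0000, 88.0000])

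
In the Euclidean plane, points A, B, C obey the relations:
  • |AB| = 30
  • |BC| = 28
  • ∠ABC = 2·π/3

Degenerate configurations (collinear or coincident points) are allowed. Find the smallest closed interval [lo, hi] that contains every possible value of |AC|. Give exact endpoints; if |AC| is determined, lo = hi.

|AC| = 2·√(631)  (≈ 50.2394)

|AB| ∈ {30}
|BC| ∈ {28}
|AC| ∈ {2·√(631)}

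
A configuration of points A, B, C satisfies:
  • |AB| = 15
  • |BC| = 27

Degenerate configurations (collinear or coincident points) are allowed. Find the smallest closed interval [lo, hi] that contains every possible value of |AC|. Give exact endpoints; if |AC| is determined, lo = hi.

|AB| ∈ {15}
|BC| ∈ {27}
|AC| ∈ [12, 42]

|AC| ∈ [12, 42]  (≈ [12.0000, 42.0000])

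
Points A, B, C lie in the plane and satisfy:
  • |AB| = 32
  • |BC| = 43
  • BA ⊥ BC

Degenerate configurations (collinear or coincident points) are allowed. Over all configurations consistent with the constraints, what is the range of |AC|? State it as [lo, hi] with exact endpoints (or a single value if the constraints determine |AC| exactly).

|AB| ∈ {32}
|BC| ∈ {43}
|AC| ∈ {13·√(17)}

|AC| = 13·√(17)  (≈ 53.6004)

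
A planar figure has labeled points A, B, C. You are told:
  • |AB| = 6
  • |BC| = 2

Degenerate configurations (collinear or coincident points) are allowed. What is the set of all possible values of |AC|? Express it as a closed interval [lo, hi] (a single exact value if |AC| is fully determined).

|AC| ∈ [4, 8]  (≈ [4.0000, 8.0000])

|AB| ∈ {6}
|BC| ∈ {2}
|AC| ∈ [4, 8]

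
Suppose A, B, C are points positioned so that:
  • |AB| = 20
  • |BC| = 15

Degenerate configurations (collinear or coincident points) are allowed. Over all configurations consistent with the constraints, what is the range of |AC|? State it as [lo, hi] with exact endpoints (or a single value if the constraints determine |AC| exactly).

|AC| ∈ [5, 35]  (≈ [5.0000, 35.0000])

|AB| ∈ {20}
|BC| ∈ {15}
|AC| ∈ [5, 35]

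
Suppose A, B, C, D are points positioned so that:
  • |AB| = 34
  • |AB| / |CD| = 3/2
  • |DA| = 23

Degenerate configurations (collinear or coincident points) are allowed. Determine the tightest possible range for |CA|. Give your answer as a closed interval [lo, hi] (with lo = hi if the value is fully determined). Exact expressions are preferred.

|CA| ∈ [1/3, 137/3]  (≈ [0.3333, 45.6667])

|AB| ∈ {34}
|AD| ∈ {23}
|CD| ∈ {68/3}
|BD| ∈ [11, 57]
|AC| ∈ [1/3, 137/3]
|BC| ∈ [0, 239/3]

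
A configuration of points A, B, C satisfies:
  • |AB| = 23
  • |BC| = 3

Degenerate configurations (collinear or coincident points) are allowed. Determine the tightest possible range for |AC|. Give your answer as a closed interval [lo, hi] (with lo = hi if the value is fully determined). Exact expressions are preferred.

|AC| ∈ [20, 26]  (≈ [20.0000, 26.0000])

|AB| ∈ {23}
|BC| ∈ {3}
|AC| ∈ [20, 26]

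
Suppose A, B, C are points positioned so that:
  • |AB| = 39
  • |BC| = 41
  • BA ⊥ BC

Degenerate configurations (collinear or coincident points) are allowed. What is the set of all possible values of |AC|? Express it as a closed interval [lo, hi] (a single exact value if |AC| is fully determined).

|AC| = √(3202)  (≈ 56.5862)

|AB| ∈ {39}
|BC| ∈ {41}
|AC| ∈ {√(3202)}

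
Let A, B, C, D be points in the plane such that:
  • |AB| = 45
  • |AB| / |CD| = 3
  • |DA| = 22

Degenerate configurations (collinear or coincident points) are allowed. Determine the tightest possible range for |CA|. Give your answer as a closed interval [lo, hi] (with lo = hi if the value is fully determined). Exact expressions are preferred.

|CA| ∈ [7, 37]  (≈ [7.0000, 37.0000])

|AB| ∈ {45}
|AD| ∈ {22}
|CD| ∈ {15}
|BD| ∈ [23, 67]
|AC| ∈ [7, 37]
|BC| ∈ [8, 82]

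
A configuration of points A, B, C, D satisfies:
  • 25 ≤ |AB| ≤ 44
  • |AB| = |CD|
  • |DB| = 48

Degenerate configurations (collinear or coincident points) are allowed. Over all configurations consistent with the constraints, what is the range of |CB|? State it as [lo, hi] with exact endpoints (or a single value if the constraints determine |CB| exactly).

|AB| ∈ [25, 44]
|BD| ∈ {48}
|CD| ∈ [25, 44]
|AD| ∈ [4, 92]
|BC| ∈ [4, 92]
|AC| ∈ [0, 136]

|CB| ∈ [4, 92]  (≈ [4.0000, 92.0000])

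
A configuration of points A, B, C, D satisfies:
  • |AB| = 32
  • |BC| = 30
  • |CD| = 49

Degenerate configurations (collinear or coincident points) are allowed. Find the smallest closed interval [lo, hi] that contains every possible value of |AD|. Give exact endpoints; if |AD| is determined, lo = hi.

|AB| ∈ {32}
|BC| ∈ {30}
|CD| ∈ {49}
|AC| ∈ [2, 62]
|BD| ∈ [19, 79]
|AD| ∈ [0, 111]

|AD| ∈ [0, 111]  (≈ [0.0000, 111.0000])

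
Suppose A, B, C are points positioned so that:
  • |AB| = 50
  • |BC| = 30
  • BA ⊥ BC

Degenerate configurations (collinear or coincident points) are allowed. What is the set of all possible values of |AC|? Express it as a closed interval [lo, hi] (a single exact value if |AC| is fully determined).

|AC| = 10·√(34)  (≈ 58.3095)

|AB| ∈ {50}
|BC| ∈ {30}
|AC| ∈ {10·√(34)}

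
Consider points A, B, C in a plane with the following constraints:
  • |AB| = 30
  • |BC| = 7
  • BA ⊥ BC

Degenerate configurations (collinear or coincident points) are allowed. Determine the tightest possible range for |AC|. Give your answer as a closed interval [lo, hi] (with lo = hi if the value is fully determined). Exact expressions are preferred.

|AB| ∈ {30}
|BC| ∈ {7}
|AC| ∈ {√(949)}

|AC| = √(949)  (≈ 30.8058)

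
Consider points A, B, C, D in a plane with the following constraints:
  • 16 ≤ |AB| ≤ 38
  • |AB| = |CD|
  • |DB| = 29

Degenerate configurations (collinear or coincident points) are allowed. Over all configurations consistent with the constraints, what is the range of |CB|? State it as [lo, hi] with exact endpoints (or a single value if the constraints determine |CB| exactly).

|CB| ∈ [0, 67]  (≈ [0.0000, 67.0000])

|AB| ∈ [16, 38]
|BD| ∈ {29}
|CD| ∈ [16, 38]
|AD| ∈ [0, 67]
|BC| ∈ [0, 67]
|AC| ∈ [0, 105]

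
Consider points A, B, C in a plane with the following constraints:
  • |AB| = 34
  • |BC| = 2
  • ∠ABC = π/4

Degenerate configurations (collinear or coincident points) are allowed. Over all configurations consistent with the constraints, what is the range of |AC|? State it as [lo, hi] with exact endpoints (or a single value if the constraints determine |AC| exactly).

|AC| = 2·√(290 - 17·√(2))  (≈ 32.6165)

|AB| ∈ {34}
|BC| ∈ {2}
|AC| ∈ {2·√(290 - 17·√(2))}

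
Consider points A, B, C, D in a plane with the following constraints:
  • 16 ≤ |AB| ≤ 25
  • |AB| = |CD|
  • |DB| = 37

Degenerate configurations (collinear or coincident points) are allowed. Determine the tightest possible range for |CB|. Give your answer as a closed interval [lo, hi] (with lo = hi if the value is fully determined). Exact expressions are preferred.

|CB| ∈ [12, 62]  (≈ [12.0000, 62.0000])

|AB| ∈ [16, 25]
|BD| ∈ {37}
|CD| ∈ [16, 25]
|AD| ∈ [12, 62]
|BC| ∈ [12, 62]
|AC| ∈ [0, 87]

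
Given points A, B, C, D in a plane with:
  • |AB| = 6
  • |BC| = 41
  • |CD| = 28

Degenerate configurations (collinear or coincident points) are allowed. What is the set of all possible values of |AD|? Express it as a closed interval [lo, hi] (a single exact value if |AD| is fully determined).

|AD| ∈ [7, 75]  (≈ [7.0000, 75.0000])

|AB| ∈ {6}
|BC| ∈ {41}
|CD| ∈ {28}
|AC| ∈ [35, 47]
|BD| ∈ [13, 69]
|AD| ∈ [7, 75]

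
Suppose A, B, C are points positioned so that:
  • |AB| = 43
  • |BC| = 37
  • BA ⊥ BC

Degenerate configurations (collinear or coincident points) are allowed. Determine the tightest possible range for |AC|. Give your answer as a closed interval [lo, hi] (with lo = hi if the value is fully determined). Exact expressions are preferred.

|AC| = √(3218)  (≈ 56.7274)

|AB| ∈ {43}
|BC| ∈ {37}
|AC| ∈ {√(3218)}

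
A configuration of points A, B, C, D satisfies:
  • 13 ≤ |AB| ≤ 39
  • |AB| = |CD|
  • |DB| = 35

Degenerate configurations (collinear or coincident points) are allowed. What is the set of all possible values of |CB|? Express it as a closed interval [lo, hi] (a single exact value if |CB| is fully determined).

|AB| ∈ [13, 39]
|BD| ∈ {35}
|CD| ∈ [13, 39]
|AD| ∈ [0, 74]
|BC| ∈ [0, 74]
|AC| ∈ [0, 113]

|CB| ∈ [0, 74]  (≈ [0.0000, 74.0000])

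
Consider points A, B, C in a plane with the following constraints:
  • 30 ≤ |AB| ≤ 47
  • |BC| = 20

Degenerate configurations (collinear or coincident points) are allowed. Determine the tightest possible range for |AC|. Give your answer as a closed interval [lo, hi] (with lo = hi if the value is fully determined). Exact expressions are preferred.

|AC| ∈ [10, 67]  (≈ [10.0000, 67.0000])

|AB| ∈ [30, 47]
|BC| ∈ {20}
|AC| ∈ [10, 67]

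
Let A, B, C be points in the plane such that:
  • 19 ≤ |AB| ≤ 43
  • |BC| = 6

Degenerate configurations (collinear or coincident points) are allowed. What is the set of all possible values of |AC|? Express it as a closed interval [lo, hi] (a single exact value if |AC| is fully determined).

|AB| ∈ [19, 43]
|BC| ∈ {6}
|AC| ∈ [13, 49]

|AC| ∈ [13, 49]  (≈ [13.0000, 49.0000])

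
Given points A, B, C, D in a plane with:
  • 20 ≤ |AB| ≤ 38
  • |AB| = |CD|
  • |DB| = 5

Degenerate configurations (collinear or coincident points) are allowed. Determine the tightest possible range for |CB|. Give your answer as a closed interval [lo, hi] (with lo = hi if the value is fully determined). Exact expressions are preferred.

|CB| ∈ [15, 43]  (≈ [15.0000, 43.0000])

|AB| ∈ [20, 38]
|BD| ∈ {5}
|CD| ∈ [20, 38]
|AD| ∈ [15, 43]
|BC| ∈ [15, 43]
|AC| ∈ [0, 81]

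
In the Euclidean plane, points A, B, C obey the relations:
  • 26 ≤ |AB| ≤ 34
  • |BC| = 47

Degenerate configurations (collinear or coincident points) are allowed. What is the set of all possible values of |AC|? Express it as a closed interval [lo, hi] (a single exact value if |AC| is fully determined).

|AB| ∈ [26, 34]
|BC| ∈ {47}
|AC| ∈ [13, 81]

|AC| ∈ [13, 81]  (≈ [13.0000, 81.0000])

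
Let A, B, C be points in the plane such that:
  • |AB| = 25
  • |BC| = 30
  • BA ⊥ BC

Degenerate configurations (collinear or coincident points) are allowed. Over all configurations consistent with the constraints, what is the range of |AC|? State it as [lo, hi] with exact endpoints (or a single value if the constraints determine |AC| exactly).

|AC| = 5·√(61)  (≈ 39.0512)

|AB| ∈ {25}
|BC| ∈ {30}
|AC| ∈ {5·√(61)}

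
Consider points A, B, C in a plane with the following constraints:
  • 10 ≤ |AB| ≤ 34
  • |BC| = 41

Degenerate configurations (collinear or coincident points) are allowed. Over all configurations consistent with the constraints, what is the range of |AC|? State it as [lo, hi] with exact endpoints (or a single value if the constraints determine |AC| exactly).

|AC| ∈ [7, 75]  (≈ [7.0000, 75.0000])

|AB| ∈ [10, 34]
|BC| ∈ {41}
|AC| ∈ [7, 75]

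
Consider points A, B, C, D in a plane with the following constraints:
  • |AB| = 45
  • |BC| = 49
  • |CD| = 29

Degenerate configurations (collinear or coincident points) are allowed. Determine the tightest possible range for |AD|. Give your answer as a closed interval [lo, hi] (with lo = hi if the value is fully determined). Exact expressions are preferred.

|AB| ∈ {45}
|BC| ∈ {49}
|CD| ∈ {29}
|AC| ∈ [4, 94]
|BD| ∈ [20, 78]
|AD| ∈ [0, 123]

|AD| ∈ [0, 123]  (≈ [0.0000, 123.0000])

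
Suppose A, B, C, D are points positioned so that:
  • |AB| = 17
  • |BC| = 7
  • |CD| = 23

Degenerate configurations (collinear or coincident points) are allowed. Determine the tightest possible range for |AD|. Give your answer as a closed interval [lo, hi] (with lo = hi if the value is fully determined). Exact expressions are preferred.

|AD| ∈ [0, 47]  (≈ [0.0000, 47.0000])

|AB| ∈ {17}
|BC| ∈ {7}
|CD| ∈ {23}
|AC| ∈ [10, 24]
|BD| ∈ [16, 30]
|AD| ∈ [0, 47]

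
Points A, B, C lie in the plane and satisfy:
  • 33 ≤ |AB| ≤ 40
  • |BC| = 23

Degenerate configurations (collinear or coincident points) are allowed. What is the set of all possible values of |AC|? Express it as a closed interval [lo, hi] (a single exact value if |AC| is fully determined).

|AC| ∈ [10, 63]  (≈ [10.0000, 63.0000])

|AB| ∈ [33, 40]
|BC| ∈ {23}
|AC| ∈ [10, 63]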